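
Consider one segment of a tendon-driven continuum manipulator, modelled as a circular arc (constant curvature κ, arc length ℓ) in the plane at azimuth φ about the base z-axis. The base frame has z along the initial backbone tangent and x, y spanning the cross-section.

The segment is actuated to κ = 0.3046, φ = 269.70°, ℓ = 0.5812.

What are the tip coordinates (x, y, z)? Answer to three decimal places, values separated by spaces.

θ = κ·ℓ = 0.3046 × 0.5812 = 0.17703 rad
ρ = (1 − cos θ)/κ = (1 − 0.98437)/0.3046 = 0.05131
z = sin θ / κ = 0.17611/0.3046 = 0.57817
x = ρ cos φ = 0.05131 × cos(269.70°) = -0.00027
y = ρ sin φ = 0.05131 × sin(269.70°) = -0.05131

-0.000 -0.051 0.578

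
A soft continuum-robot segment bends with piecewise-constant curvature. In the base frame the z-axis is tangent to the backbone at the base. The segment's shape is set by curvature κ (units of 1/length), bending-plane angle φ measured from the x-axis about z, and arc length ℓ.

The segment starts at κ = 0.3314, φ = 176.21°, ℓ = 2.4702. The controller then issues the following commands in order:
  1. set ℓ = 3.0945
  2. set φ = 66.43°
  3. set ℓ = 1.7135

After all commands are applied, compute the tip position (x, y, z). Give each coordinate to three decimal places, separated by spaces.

initial: κ=0.3314, φ=176.21°, ℓ=2.4702
cmd 1: set ℓ=3.0945 → (κ,φ,ℓ)=(0.3314,176.21°,3.0945) → tip=(-1.4493,0.0960,2.5799)
cmd 2: set φ=66.43° → (κ,φ,ℓ)=(0.3314,66.43°,3.0945) → tip=(0.5808,1.3313,2.5799)
cmd 3: set ℓ=1.7135 → (κ,φ,ℓ)=(0.3314,66.43°,1.7135) → tip=(0.1894,0.4341,1.6229)

0.189 0.434 1.623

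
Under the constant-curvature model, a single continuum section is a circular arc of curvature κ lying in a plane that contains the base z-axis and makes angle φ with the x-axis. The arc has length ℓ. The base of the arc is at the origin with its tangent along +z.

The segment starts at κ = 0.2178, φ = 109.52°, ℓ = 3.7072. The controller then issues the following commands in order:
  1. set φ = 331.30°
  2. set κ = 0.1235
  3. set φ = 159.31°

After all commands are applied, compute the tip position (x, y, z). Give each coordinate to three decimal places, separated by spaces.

-0.780 0.295 3.579

initial: κ=0.2178, φ=109.52°, ℓ=3.7072
cmd 1: set φ=331.30° → (κ,φ,ℓ)=(0.2178,331.30°,3.7072) → tip=(1.2430,-0.6805,3.3173)
cmd 2: set κ=0.1235 → (κ,φ,ℓ)=(0.1235,331.30°,3.7072) → tip=(0.7315,-0.4005,3.5790)
cmd 3: set φ=159.31° → (κ,φ,ℓ)=(0.1235,159.31°,3.7072) → tip=(-0.7801,0.2946,3.5790)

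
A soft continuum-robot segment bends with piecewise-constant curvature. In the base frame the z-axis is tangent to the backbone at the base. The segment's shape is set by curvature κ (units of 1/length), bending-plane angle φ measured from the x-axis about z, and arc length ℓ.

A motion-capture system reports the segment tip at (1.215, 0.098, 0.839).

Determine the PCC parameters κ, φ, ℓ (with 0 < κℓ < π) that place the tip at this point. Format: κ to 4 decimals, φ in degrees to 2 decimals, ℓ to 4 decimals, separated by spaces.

1.1133 4.61 1.7389

ρ = √(x²+y²) = √(1.215² + 0.098²) = 1.21895
φ = atan2(y, x) mod 360° = atan2(0.098, 1.215) = 4.6114°
|p|² = ρ² + z² = 1.21895² + 0.839² = 2.18975
κ = 2ρ / |p|² = 2×1.21895 / 2.18975 = 1.11332
θ = 2·atan2(ρ, z) = 2·atan2(1.21895, 0.839) = 1.93593 rad
ℓ = θ/κ = 1.93593/1.11332 = 1.73888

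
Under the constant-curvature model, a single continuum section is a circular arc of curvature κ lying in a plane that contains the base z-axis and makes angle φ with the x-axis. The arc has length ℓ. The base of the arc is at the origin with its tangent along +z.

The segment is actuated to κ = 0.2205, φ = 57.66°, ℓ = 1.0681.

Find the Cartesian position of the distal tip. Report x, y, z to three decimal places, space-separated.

θ = κ·ℓ = 0.2205 × 1.0681 = 0.23552 rad
ρ = (1 − cos θ)/κ = (1 − 0.97239)/0.2205 = 0.12520
z = sin θ / κ = 0.23334/0.2205 = 1.05825
x = ρ cos φ = 0.12520 × cos(57.66°) = 0.06697
y = ρ sin φ = 0.12520 × sin(57.66°) = 0.10578

0.067 0.106 1.058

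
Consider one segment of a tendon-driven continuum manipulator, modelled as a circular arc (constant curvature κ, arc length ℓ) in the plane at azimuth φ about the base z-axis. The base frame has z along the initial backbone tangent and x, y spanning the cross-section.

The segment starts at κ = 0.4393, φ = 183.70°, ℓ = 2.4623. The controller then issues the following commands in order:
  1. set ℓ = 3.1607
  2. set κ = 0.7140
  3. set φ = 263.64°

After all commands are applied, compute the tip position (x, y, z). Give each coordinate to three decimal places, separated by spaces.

-0.253 -2.274 1.084

initial: κ=0.4393, φ=183.70°, ℓ=2.4623
cmd 1: set ℓ=3.1607 → (κ,φ,ℓ)=(0.4393,183.70°,3.1607) → tip=(-1.8598,-0.1203,2.2386)
cmd 2: set κ=0.7140 → (κ,φ,ℓ)=(0.7140,183.70°,3.1607) → tip=(-2.2829,-0.1476,1.0838)
cmd 3: set φ=263.64° → (κ,φ,ℓ)=(0.7140,263.64°,3.1607) → tip=(-0.2534,-2.2736,1.0838)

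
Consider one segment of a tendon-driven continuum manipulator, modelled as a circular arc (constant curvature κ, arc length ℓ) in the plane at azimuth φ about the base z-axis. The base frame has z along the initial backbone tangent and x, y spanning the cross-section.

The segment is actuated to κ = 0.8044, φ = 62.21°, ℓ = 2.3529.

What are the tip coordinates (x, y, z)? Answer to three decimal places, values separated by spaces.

θ = κ·ℓ = 0.8044 × 2.3529 = 1.89267 rad
ρ = (1 − cos θ)/κ = (1 − -0.31635)/0.8044 = 1.63643
z = sin θ / κ = 0.94864/0.8044 = 1.17932
x = ρ cos φ = 1.63643 × cos(62.21°) = 0.76296
y = ρ sin φ = 1.63643 × sin(62.21°) = 1.44769

0.763 1.448 1.179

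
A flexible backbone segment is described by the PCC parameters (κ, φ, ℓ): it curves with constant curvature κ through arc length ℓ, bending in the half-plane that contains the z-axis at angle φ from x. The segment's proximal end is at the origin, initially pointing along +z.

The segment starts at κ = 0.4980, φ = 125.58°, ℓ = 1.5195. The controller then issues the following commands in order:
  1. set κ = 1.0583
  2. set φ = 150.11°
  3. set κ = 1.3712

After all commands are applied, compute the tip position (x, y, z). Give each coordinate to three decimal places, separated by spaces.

-0.942 0.542 0.636

initial: κ=0.4980, φ=125.58°, ℓ=1.5195
cmd 1: set κ=1.0583 → (κ,φ,ℓ)=(1.0583,125.58°,1.5195) → tip=(-0.5703,0.7972,0.9443)
cmd 2: set φ=150.11° → (κ,φ,ℓ)=(1.0583,150.11°,1.5195) → tip=(-0.8498,0.4884,0.9443)
cmd 3: set κ=1.3712 → (κ,φ,ℓ)=(1.3712,150.11°,1.5195) → tip=(-0.9425,0.5417,0.6355)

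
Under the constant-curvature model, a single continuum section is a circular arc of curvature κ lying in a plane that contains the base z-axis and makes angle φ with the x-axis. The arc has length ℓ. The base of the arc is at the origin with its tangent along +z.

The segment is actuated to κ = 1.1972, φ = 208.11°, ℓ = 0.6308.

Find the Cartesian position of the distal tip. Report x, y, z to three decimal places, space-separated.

θ = κ·ℓ = 1.1972 × 0.6308 = 0.75519 rad
ρ = (1 − cos θ)/κ = (1 − 0.72814)/1.1972 = 0.22708
z = sin θ / κ = 0.68543/1.1972 = 0.57253
x = ρ cos φ = 0.22708 × cos(208.11°) = -0.20030
y = ρ sin φ = 0.22708 × sin(208.11°) = -0.10699

-0.200 -0.107 0.573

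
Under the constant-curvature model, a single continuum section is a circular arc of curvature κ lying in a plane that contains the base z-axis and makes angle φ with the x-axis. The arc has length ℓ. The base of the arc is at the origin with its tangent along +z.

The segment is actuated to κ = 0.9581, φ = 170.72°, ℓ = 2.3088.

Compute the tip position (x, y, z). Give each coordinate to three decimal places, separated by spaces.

θ = κ·ℓ = 0.9581 × 2.3088 = 2.21206 rad
ρ = (1 − cos θ)/κ = (1 − -0.59821)/0.9581 = 1.66810
z = sin θ / κ = 0.80134/0.9581 = 0.83638
x = ρ cos φ = 1.66810 × cos(170.72°) = -1.64627
y = ρ sin φ = 1.66810 × sin(170.72°) = 0.26900

-1.646 0.269 0.836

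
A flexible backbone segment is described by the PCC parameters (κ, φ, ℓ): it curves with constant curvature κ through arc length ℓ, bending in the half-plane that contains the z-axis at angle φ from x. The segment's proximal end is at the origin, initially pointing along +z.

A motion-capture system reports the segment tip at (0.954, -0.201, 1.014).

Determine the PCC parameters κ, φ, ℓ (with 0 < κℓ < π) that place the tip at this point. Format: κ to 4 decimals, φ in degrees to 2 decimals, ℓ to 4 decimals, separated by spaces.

0.9854 348.10 1.5542

ρ = √(x²+y²) = √(0.954² + -0.201²) = 0.97494
φ = atan2(y, x) mod 360° = atan2(-0.201, 0.954) = 348.1023°
|p|² = ρ² + z² = 0.97494² + 1.014² = 1.97871
κ = 2ρ / |p|² = 2×0.97494 / 1.97871 = 0.98543
θ = 2·atan2(ρ, z) = 2·atan2(0.97494, 1.014) = 1.53153 rad
ℓ = θ/κ = 1.53153/0.98543 = 1.55417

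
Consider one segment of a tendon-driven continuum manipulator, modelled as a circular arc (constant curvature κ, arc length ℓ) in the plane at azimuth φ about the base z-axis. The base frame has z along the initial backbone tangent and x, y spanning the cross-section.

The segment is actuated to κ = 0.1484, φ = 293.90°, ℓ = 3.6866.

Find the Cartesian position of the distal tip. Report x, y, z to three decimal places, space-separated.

θ = κ·ℓ = 0.1484 × 3.6866 = 0.54709 rad
ρ = (1 − cos θ)/κ = (1 − 0.85404)/0.1484 = 0.98355
z = sin θ / κ = 0.52021/0.1484 = 3.50543
x = ρ cos φ = 0.98355 × cos(293.90°) = 0.39848
y = ρ sin φ = 0.98355 × sin(293.90°) = -0.89921

0.398 -0.899 3.505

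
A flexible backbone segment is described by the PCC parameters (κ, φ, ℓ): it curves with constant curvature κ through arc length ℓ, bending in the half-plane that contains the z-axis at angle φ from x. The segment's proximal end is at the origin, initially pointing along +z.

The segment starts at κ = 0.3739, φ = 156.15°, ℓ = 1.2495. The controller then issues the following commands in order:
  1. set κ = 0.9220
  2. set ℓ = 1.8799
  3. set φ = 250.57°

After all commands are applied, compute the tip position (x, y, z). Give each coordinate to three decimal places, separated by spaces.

-0.419 -1.188 1.070

initial: κ=0.3739, φ=156.15°, ℓ=1.2495
cmd 1: set κ=0.9220 → (κ,φ,ℓ)=(0.9220,156.15°,1.2495) → tip=(-0.5886,0.2602,0.9909)
cmd 2: set ℓ=1.8799 → (κ,φ,ℓ)=(0.9220,156.15°,1.8799) → tip=(-1.1524,0.5095,1.0703)
cmd 3: set φ=250.57° → (κ,φ,ℓ)=(0.9220,250.57°,1.8799) → tip=(-0.4192,-1.1883,1.0703)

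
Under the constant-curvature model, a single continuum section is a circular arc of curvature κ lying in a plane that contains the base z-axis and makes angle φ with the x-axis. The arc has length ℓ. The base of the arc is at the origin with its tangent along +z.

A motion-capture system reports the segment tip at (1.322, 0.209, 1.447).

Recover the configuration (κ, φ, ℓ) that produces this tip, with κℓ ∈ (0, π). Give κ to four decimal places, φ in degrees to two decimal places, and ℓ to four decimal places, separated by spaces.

0.6890 8.98 2.1668

ρ = √(x²+y²) = √(1.322² + 0.209²) = 1.33842
φ = atan2(y, x) mod 360° = atan2(0.209, 1.322) = 8.9838°
|p|² = ρ² + z² = 1.33842² + 1.447² = 3.88517
κ = 2ρ / |p|² = 2×1.33842 / 3.88517 = 0.68899
θ = 2·atan2(ρ, z) = 2·atan2(1.33842, 1.447) = 1.49287 rad
ℓ = θ/κ = 1.49287/0.68899 = 2.16676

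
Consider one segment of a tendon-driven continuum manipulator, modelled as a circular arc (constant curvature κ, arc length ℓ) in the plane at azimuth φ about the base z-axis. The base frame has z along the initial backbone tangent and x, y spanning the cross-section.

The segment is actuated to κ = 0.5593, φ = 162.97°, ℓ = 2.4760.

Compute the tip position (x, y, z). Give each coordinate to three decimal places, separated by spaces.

θ = κ·ℓ = 0.5593 × 2.4760 = 1.38483 rad
ρ = (1 − cos θ)/κ = (1 − 0.18490)/0.5593 = 1.45736
z = sin θ / κ = 0.98276/0.5593 = 1.75712
x = ρ cos φ = 1.45736 × cos(162.97°) = -1.39346
y = ρ sin φ = 1.45736 × sin(162.97°) = 0.42682

-1.393 0.427 1.757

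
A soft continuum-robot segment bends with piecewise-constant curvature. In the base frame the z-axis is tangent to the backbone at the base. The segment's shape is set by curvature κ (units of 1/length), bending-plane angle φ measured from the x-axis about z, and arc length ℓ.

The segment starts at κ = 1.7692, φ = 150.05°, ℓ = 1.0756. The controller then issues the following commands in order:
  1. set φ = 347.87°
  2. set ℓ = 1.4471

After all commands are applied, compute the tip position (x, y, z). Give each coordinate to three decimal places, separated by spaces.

initial: κ=1.7692, φ=150.05°, ℓ=1.0756
cmd 1: set φ=347.87° → (κ,φ,ℓ)=(1.7692,347.87°,1.0756) → tip=(0.7328,-0.1575,0.5343)
cmd 2: set ℓ=1.4471 → (κ,φ,ℓ)=(1.7692,347.87°,1.4471) → tip=(1.0144,-0.2180,0.3104)

1.014 -0.218 0.310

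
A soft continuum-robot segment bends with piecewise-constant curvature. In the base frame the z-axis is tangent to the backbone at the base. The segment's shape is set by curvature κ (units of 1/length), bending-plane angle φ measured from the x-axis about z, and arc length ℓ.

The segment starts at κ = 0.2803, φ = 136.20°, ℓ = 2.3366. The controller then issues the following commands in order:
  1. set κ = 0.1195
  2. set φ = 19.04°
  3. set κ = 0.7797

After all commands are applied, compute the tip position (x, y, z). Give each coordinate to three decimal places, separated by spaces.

initial: κ=0.2803, φ=136.20°, ℓ=2.3366
cmd 1: set κ=0.1195 → (κ,φ,ℓ)=(0.1195,136.20°,2.3366) → tip=(-0.2339,0.2243,2.3064)
cmd 2: set φ=19.04° → (κ,φ,ℓ)=(0.1195,19.04°,2.3366) → tip=(0.3064,0.1057,2.3064)
cmd 3: set κ=0.7797 → (κ,φ,ℓ)=(0.7797,19.04°,2.3366) → tip=(1.5136,0.5223,1.2423)

1.514 0.522 1.242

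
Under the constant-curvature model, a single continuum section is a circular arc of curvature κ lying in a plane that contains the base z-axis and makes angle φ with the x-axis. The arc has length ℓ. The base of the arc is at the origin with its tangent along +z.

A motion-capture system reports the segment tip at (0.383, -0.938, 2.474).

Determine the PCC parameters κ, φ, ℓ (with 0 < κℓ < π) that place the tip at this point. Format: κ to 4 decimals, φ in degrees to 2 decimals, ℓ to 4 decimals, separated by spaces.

0.2835 292.21 2.7420

ρ = √(x²+y²) = √(0.383² + -0.938²) = 1.01318
φ = atan2(y, x) mod 360° = atan2(-0.938, 0.383) = 292.2110°
|p|² = ρ² + z² = 1.01318² + 2.474² = 7.14721
κ = 2ρ / |p|² = 2×1.01318 / 7.14721 = 0.28352
θ = 2·atan2(ρ, z) = 2·atan2(1.01318, 2.474) = 0.77739 rad
ℓ = θ/κ = 0.77739/0.28352 = 2.74195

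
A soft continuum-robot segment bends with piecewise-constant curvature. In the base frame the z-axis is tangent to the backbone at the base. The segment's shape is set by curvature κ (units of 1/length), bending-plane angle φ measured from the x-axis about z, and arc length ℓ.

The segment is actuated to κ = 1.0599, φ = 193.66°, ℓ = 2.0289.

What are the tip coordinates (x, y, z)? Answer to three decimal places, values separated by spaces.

θ = κ·ℓ = 1.0599 × 2.0289 = 2.15043 rad
ρ = (1 − cos θ)/κ = (1 − -0.54772)/1.0599 = 1.46025
z = sin θ / κ = 0.83666/1.0599 = 0.78938
x = ρ cos φ = 1.46025 × cos(193.66°) = -1.41895
y = ρ sin φ = 1.46025 × sin(193.66°) = -0.34485

-1.419 -0.345 0.789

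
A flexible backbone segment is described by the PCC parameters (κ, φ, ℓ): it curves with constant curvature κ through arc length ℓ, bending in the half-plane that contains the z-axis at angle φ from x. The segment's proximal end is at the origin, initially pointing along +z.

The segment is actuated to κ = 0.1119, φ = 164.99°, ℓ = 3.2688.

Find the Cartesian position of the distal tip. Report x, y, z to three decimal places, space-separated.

θ = κ·ℓ = 0.1119 × 3.2688 = 0.36578 rad
ρ = (1 − cos θ)/κ = (1 − 0.93385)/0.1119 = 0.59119
z = sin θ / κ = 0.35768/0.1119 = 3.19640
x = ρ cos φ = 0.59119 × cos(164.99°) = -0.57102
y = ρ sin φ = 0.59119 × sin(164.99°) = 0.15311

-0.571 0.153 3.196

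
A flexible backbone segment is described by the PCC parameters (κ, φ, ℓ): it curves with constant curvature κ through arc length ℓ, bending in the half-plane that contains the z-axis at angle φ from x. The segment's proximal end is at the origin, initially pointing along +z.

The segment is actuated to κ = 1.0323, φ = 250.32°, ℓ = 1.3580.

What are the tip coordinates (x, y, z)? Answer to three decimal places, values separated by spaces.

θ = κ·ℓ = 1.0323 × 1.3580 = 1.40186 rad
ρ = (1 − cos θ)/κ = (1 − 0.16813)/1.0323 = 0.80584
z = sin θ / κ = 0.98576/1.0323 = 0.95492
x = ρ cos φ = 0.80584 × cos(250.32°) = -0.27138
y = ρ sin φ = 0.80584 × sin(250.32°) = -0.75877

-0.271 -0.759 0.955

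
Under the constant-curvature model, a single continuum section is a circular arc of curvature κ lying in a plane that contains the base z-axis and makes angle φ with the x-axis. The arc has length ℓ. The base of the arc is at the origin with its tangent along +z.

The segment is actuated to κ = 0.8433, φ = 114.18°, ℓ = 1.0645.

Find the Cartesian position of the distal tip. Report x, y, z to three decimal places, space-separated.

θ = κ·ℓ = 0.8433 × 1.0645 = 0.89769 rad
ρ = (1 − cos θ)/κ = (1 − 0.62342)/0.8433 = 0.44656
z = sin θ / κ = 0.78189/0.8433 = 0.92718
x = ρ cos φ = 0.44656 × cos(114.18°) = -0.18291
y = ρ sin φ = 0.44656 × sin(114.18°) = 0.40738

-0.183 0.407 0.927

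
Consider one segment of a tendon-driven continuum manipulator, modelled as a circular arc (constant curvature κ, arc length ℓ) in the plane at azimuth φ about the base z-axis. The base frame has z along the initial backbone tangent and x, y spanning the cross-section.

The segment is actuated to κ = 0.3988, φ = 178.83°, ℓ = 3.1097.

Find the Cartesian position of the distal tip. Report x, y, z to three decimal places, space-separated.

θ = κ·ℓ = 0.3988 × 3.1097 = 1.24015 rad
ρ = (1 − cos θ)/κ = (1 − 0.32466)/0.3988 = 1.69344
z = sin θ / κ = 0.94583/0.3988 = 2.37170
x = ρ cos φ = 1.69344 × cos(178.83°) = -1.69309
y = ρ sin φ = 1.69344 × sin(178.83°) = 0.03458

-1.693 0.035 2.372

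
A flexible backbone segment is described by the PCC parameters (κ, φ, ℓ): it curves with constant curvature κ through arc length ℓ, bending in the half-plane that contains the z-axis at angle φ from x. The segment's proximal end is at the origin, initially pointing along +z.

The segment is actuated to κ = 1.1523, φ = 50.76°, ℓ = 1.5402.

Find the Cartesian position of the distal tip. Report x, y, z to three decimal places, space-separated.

θ = κ·ℓ = 1.1523 × 1.5402 = 1.77477 rad
ρ = (1 − cos θ)/κ = (1 − -0.20256)/1.1523 = 1.04362
z = sin θ / κ = 0.97927/1.1523 = 0.84984
x = ρ cos φ = 1.04362 × cos(50.76°) = 0.66016
y = ρ sin φ = 1.04362 × sin(50.76°) = 0.80829

0.660 0.808 0.850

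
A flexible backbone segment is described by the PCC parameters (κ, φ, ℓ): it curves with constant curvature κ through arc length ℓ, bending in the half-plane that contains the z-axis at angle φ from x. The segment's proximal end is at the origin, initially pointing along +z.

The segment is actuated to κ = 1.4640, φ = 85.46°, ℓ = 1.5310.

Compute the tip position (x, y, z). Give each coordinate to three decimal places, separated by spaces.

0.088 1.104 0.535

θ = κ·ℓ = 1.4640 × 1.5310 = 2.24138 rad
ρ = (1 − cos θ)/κ = (1 − -0.62145)/1.4640 = 1.10755
z = sin θ / κ = 0.78346/1.4640 = 0.53515
x = ρ cos φ = 1.10755 × cos(85.46°) = 0.08767
y = ρ sin φ = 1.10755 × sin(85.46°) = 1.10407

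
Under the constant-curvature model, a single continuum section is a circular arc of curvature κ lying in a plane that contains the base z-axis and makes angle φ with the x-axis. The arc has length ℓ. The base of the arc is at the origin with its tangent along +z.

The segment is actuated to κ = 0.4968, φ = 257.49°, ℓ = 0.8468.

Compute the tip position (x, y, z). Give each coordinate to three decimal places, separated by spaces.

θ = κ·ℓ = 0.4968 × 0.8468 = 0.42069 rad
ρ = (1 − cos θ)/κ = (1 − 0.91281)/0.4968 = 0.17551
z = sin θ / κ = 0.40839/0.4968 = 0.82204
x = ρ cos φ = 0.17551 × cos(257.49°) = -0.03802
y = ρ sin φ = 0.17551 × sin(257.49°) = -0.17134

-0.038 -0.171 0.822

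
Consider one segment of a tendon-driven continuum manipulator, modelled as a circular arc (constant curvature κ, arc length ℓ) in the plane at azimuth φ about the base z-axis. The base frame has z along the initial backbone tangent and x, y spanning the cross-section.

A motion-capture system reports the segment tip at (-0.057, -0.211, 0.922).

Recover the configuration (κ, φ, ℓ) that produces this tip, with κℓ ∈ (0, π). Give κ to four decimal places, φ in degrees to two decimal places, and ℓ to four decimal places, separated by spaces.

0.4869 254.88 0.9562

ρ = √(x²+y²) = √(-0.057² + -0.211²) = 0.21856
φ = atan2(y, x) mod 360° = atan2(-0.211, -0.057) = 254.8828°
|p|² = ρ² + z² = 0.21856² + 0.922² = 0.89785
κ = 2ρ / |p|² = 2×0.21856 / 0.89785 = 0.48686
θ = 2·atan2(ρ, z) = 2·atan2(0.21856, 0.922) = 0.46551 rad
ℓ = θ/κ = 0.46551/0.48686 = 0.95616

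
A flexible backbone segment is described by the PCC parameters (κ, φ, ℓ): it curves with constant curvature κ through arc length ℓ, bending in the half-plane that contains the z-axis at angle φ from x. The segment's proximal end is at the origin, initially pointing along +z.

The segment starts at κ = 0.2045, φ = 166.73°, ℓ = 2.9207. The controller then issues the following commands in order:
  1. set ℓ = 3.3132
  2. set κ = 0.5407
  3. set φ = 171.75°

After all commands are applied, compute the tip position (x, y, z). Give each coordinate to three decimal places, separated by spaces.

initial: κ=0.2045, φ=166.73°, ℓ=2.9207
cmd 1: set ℓ=3.3132 → (κ,φ,ℓ)=(0.2045,166.73°,3.3132) → tip=(-1.0513,0.2479,3.0655)
cmd 2: set κ=0.5407 → (κ,φ,ℓ)=(0.5407,166.73°,3.3132) → tip=(-2.1940,0.5174,1.8046)
cmd 3: set φ=171.75° → (κ,φ,ℓ)=(0.5407,171.75°,3.3132) → tip=(-2.2309,0.3235,1.8046)

-2.231 0.323 1.805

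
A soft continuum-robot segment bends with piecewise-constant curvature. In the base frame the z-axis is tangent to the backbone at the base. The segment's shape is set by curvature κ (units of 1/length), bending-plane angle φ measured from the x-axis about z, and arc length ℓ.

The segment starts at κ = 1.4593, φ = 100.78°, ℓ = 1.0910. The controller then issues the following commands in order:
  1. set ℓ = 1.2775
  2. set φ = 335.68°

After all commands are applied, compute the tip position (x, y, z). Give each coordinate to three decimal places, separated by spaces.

initial: κ=1.4593, φ=100.78°, ℓ=1.0910
cmd 1: set ℓ=1.2775 → (κ,φ,ℓ)=(1.4593,100.78°,1.2775) → tip=(-0.1652,0.8679,0.6560)
cmd 2: set φ=335.68° → (κ,φ,ℓ)=(1.4593,335.68°,1.2775) → tip=(0.8051,-0.3638,0.6560)

0.805 -0.364 0.656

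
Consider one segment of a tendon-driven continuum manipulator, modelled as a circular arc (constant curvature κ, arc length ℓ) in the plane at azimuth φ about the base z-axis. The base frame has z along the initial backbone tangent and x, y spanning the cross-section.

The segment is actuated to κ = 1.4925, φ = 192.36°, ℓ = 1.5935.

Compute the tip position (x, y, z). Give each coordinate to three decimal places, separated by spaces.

θ = κ·ℓ = 1.4925 × 1.5935 = 2.37830 rad
ρ = (1 − cos θ)/κ = (1 − -0.72256)/1.4925 = 1.15415
z = sin θ / κ = 0.69131/1.4925 = 0.46319
x = ρ cos φ = 1.15415 × cos(192.36°) = -1.12740
y = ρ sin φ = 1.15415 × sin(192.36°) = -0.24705

-1.127 -0.247 0.463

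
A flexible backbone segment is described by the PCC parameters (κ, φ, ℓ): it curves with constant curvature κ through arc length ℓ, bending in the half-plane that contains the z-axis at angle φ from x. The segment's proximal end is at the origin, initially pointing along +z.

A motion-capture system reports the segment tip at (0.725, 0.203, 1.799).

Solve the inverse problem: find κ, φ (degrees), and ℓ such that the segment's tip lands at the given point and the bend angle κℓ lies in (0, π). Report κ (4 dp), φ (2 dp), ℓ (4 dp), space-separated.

0.3959 15.64 2.0022

ρ = √(x²+y²) = √(0.725² + 0.203²) = 0.75288
φ = atan2(y, x) mod 360° = atan2(0.203, 0.725) = 15.6422°
|p|² = ρ² + z² = 0.75288² + 1.799² = 3.80323
κ = 2ρ / |p|² = 2×0.75288 / 3.80323 = 0.39592
θ = 2·atan2(ρ, z) = 2·atan2(0.75288, 1.799) = 0.79271 rad
ℓ = θ/κ = 0.79271/0.39592 = 2.00220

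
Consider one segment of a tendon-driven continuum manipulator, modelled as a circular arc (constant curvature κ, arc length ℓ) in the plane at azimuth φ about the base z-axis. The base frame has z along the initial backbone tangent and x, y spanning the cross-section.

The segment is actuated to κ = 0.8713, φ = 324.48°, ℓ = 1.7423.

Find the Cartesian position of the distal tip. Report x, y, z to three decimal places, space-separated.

0.885 -0.632 1.146

θ = κ·ℓ = 0.8713 × 1.7423 = 1.51807 rad
ρ = (1 − cos θ)/κ = (1 − 0.05271)/0.8713 = 1.08722
z = sin θ / κ = 0.99861/0.8713 = 1.14612
x = ρ cos φ = 1.08722 × cos(324.48°) = 0.88490
y = ρ sin φ = 1.08722 × sin(324.48°) = -0.63166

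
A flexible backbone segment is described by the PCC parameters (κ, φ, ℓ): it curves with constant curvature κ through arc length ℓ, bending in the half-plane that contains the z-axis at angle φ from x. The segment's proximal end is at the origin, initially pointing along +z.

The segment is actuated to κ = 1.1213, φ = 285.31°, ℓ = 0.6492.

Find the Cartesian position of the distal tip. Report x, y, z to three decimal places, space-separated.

θ = κ·ℓ = 1.1213 × 0.6492 = 0.72795 rad
ρ = (1 − cos θ)/κ = (1 − 0.74654)/1.1213 = 0.22604
z = sin θ / κ = 0.66534/1.1213 = 0.59336
x = ρ cos φ = 0.22604 × cos(285.31°) = 0.05968
y = ρ sin φ = 0.22604 × sin(285.31°) = -0.21802

0.060 -0.218 0.593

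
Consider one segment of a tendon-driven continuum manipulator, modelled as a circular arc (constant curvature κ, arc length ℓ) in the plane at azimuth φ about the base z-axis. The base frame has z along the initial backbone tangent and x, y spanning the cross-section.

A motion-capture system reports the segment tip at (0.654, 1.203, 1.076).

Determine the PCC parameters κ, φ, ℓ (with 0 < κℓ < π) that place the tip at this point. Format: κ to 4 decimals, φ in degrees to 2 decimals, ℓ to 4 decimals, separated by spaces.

ρ = √(x²+y²) = √(0.654² + 1.203²) = 1.36928
φ = atan2(y, x) mod 360° = atan2(1.203, 0.654) = 61.4697°
|p|² = ρ² + z² = 1.36928² + 1.076² = 3.03270
κ = 2ρ / |p|² = 2×1.36928 / 3.03270 = 0.90301
θ = 2·atan2(ρ, z) = 2·atan2(1.36928, 1.076) = 1.80953 rad
ℓ = θ/κ = 1.80953/0.90301 = 2.00389

0.9030 61.47 2.0039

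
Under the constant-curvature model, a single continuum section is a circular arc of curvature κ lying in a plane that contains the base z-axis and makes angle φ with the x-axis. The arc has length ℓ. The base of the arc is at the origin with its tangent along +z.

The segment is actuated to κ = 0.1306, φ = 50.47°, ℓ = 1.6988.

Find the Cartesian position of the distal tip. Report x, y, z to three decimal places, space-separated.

θ = κ·ℓ = 0.1306 × 1.6988 = 0.22186 rad
ρ = (1 − cos θ)/κ = (1 − 0.97549)/0.1306 = 0.18768
z = sin θ / κ = 0.22005/0.1306 = 1.68490
x = ρ cos φ = 0.18768 × cos(50.47°) = 0.11945
y = ρ sin φ = 0.18768 × sin(50.47°) = 0.14476

0.119 0.145 1.685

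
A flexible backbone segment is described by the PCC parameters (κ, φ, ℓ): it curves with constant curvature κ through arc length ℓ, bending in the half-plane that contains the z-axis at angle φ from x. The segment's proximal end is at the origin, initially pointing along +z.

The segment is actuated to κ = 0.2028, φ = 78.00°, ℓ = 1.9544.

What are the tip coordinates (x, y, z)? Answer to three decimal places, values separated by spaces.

θ = κ·ℓ = 0.2028 × 1.9544 = 0.39635 rad
ρ = (1 − cos θ)/κ = (1 − 0.92248)/0.2028 = 0.38227
z = sin θ / κ = 0.38606/0.2028 = 1.90363
x = ρ cos φ = 0.38227 × cos(78.00°) = 0.07948
y = ρ sin φ = 0.38227 × sin(78.00°) = 0.37392

0.079 0.374 1.904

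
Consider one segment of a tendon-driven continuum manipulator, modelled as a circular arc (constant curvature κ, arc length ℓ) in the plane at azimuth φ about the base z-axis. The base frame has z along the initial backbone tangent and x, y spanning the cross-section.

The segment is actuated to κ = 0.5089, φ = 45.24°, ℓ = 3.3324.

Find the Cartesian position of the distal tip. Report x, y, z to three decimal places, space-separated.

θ = κ·ℓ = 0.5089 × 3.3324 = 1.69586 rad
ρ = (1 − cos θ)/κ = (1 − -0.12474)/0.5089 = 2.21013
z = sin θ / κ = 0.99219/0.5089 = 1.94968
x = ρ cos φ = 2.21013 × cos(45.24°) = 1.55624
y = ρ sin φ = 2.21013 × sin(45.24°) = 1.56933

1.556 1.569 1.950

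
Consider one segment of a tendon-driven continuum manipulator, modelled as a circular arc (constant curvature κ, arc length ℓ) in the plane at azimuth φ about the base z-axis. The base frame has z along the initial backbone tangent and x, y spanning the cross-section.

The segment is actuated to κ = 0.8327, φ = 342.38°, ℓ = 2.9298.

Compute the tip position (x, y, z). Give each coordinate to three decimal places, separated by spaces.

2.019 -0.641 0.775

θ = κ·ℓ = 0.8327 × 2.9298 = 2.43964 rad
ρ = (1 − cos θ)/κ = (1 − -0.76359)/0.8327 = 2.11791
z = sin θ / κ = 0.64571/0.8327 = 0.77544
x = ρ cos φ = 2.11791 × cos(342.38°) = 2.01855
y = ρ sin φ = 2.11791 × sin(342.38°) = -0.64110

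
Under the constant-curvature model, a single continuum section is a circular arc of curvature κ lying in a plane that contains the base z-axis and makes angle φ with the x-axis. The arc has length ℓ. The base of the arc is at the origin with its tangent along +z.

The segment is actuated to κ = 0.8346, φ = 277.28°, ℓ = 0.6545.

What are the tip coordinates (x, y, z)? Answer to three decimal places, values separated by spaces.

θ = κ·ℓ = 0.8346 × 0.6545 = 0.54625 rad
ρ = (1 − cos θ)/κ = (1 − 0.85448)/0.8346 = 0.17436
z = sin θ / κ = 0.51948/0.8346 = 0.62243
x = ρ cos φ = 0.17436 × cos(277.28°) = 0.02209
y = ρ sin φ = 0.17436 × sin(277.28°) = -0.17295

0.022 -0.173 0.622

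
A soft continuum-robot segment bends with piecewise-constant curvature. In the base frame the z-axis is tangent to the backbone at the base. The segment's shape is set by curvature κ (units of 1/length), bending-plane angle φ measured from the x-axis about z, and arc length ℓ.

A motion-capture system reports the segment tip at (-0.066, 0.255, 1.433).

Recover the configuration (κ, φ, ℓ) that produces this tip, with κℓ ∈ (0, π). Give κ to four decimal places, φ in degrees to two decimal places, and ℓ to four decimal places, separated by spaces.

ρ = √(x²+y²) = √(-0.066² + 0.255²) = 0.26340
φ = atan2(y, x) mod 360° = atan2(0.255, -0.066) = 104.5111°
|p|² = ρ² + z² = 0.26340² + 1.433² = 2.12287
κ = 2ρ / |p|² = 2×0.26340 / 2.12287 = 0.24816
θ = 2·atan2(ρ, z) = 2·atan2(0.26340, 1.433) = 0.36357 rad
ℓ = θ/κ = 0.36357/0.24816 = 1.46506

0.2482 104.51 1.4651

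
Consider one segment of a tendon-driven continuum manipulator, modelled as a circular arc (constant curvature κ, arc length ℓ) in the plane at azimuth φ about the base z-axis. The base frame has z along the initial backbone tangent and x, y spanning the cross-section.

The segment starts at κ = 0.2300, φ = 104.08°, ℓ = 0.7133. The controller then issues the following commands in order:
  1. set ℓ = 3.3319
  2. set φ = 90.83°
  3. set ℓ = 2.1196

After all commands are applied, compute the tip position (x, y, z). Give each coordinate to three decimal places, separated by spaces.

initial: κ=0.2300, φ=104.08°, ℓ=0.7133
cmd 1: set ℓ=3.3319 → (κ,φ,ℓ)=(0.2300,104.08°,3.3319) → tip=(-0.2957,1.1789,3.0152)
cmd 2: set φ=90.83° → (κ,φ,ℓ)=(0.2300,90.83°,3.3319) → tip=(-0.0176,1.2153,3.0152)
cmd 3: set ℓ=2.1196 → (κ,φ,ℓ)=(0.2300,90.83°,2.1196) → tip=(-0.0073,0.5065,2.0366)

-0.007 0.506 2.037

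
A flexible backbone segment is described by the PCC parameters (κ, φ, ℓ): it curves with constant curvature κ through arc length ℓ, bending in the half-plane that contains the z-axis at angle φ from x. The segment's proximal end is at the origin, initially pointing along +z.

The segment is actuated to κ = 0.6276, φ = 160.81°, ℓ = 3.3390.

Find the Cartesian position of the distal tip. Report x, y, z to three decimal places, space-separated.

θ = κ·ℓ = 0.6276 × 3.3390 = 2.09556 rad
ρ = (1 − cos θ)/κ = (1 − -0.50101)/0.6276 = 2.39166
z = sin θ / κ = 0.86544/0.6276 = 1.37897
x = ρ cos φ = 2.39166 × cos(160.81°) = -2.25876
y = ρ sin φ = 2.39166 × sin(160.81°) = 0.78614

-2.259 0.786 1.379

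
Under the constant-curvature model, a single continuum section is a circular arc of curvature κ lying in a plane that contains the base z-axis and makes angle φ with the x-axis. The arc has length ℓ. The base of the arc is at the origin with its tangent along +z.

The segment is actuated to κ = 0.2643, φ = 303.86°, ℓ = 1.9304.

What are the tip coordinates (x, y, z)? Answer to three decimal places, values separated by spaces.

θ = κ·ℓ = 0.2643 × 1.9304 = 0.51020 rad
ρ = (1 − cos θ)/κ = (1 − 0.87264)/0.2643 = 0.48186
z = sin θ / κ = 0.48836/0.2643 = 1.84773
x = ρ cos φ = 0.48186 × cos(303.86°) = 0.26848
y = ρ sin φ = 0.48186 × sin(303.86°) = -0.40014

0.268 -0.400 1.848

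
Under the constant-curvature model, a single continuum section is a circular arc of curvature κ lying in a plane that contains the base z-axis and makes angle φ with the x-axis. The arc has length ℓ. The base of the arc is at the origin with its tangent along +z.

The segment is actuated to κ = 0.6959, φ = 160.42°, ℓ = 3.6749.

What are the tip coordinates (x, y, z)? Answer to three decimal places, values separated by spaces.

θ = κ·ℓ = 0.6959 × 3.6749 = 2.55736 rad
ρ = (1 − cos θ)/κ = (1 − -0.83414)/0.6959 = 2.63563
z = sin θ / κ = 0.55156/0.6959 = 0.79258
x = ρ cos φ = 2.63563 × cos(160.42°) = -2.48323
y = ρ sin φ = 2.63563 × sin(160.42°) = 0.88326

-2.483 0.883 0.793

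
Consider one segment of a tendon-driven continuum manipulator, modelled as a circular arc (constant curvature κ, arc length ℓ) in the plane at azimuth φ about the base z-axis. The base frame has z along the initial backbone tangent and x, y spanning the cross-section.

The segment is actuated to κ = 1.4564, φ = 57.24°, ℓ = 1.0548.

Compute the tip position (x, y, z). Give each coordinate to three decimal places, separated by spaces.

θ = κ·ℓ = 1.4564 × 1.0548 = 1.53621 rad
ρ = (1 − cos θ)/κ = (1 − 0.03458)/1.4564 = 0.66288
z = sin θ / κ = 0.99940/1.4564 = 0.68621
x = ρ cos φ = 0.66288 × cos(57.24°) = 0.35870
y = ρ sin φ = 0.66288 × sin(57.24°) = 0.55745

0.359 0.557 0.686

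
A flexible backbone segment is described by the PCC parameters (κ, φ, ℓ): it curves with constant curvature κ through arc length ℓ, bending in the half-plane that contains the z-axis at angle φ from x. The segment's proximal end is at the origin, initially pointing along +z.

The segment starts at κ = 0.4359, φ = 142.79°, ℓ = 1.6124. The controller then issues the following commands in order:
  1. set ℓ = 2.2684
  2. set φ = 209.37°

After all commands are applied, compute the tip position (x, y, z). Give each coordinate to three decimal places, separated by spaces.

initial: κ=0.4359, φ=142.79°, ℓ=1.6124
cmd 1: set ℓ=2.2684 → (κ,φ,ℓ)=(0.4359,142.79°,2.2684) → tip=(-0.8227,0.6247,1.9164)
cmd 2: set φ=209.37° → (κ,φ,ℓ)=(0.4359,209.37°,2.2684) → tip=(-0.9003,-0.5067,1.9164)

-0.900 -0.507 1.916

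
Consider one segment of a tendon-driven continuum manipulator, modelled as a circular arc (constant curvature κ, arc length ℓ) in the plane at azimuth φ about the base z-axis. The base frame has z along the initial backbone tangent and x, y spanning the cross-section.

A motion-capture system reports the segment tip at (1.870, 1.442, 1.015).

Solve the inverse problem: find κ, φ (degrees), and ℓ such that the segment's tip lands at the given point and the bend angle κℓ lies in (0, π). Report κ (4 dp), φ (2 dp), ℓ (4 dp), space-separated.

0.7149 37.64 3.2589

ρ = √(x²+y²) = √(1.870² + 1.442²) = 2.36141
φ = atan2(y, x) mod 360° = atan2(1.442, 1.870) = 37.6366°
|p|² = ρ² + z² = 2.36141² + 1.015² = 6.60649
κ = 2ρ / |p|² = 2×2.36141 / 6.60649 = 0.71488
θ = 2·atan2(ρ, z) = 2·atan2(2.36141, 1.015) = 2.32969 rad
ℓ = θ/κ = 2.32969/0.71488 = 3.25887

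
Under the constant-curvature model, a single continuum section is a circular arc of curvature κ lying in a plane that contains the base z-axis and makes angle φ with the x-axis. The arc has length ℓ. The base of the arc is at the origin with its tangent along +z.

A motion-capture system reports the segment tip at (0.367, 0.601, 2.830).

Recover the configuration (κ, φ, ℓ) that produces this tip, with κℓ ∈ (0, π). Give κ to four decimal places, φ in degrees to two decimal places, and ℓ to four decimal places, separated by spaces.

0.1656 58.59 2.9454

ρ = √(x²+y²) = √(0.367² + 0.601²) = 0.70419
φ = atan2(y, x) mod 360° = atan2(0.601, 0.367) = 58.5897°
|p|² = ρ² + z² = 0.70419² + 2.830² = 8.50479
κ = 2ρ / |p|² = 2×0.70419 / 8.50479 = 0.16560
θ = 2·atan2(ρ, z) = 2·atan2(0.70419, 2.830) = 0.48776 rad
ℓ = θ/κ = 0.48776/0.16560 = 2.94541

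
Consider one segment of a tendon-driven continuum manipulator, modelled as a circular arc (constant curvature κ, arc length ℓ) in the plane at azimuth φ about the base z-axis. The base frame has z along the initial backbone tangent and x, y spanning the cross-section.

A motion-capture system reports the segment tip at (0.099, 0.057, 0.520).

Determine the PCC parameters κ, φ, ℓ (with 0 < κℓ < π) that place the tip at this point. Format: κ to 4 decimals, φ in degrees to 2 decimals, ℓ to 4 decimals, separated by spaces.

0.8060 29.93 0.5366

ρ = √(x²+y²) = √(0.099² + 0.057²) = 0.11424
φ = atan2(y, x) mod 360° = atan2(0.057, 0.099) = 29.9315°
|p|² = ρ² + z² = 0.11424² + 0.520² = 0.28345
κ = 2ρ / |p|² = 2×0.11424 / 0.28345 = 0.80604
θ = 2·atan2(ρ, z) = 2·atan2(0.11424, 0.520) = 0.43250 rad
ℓ = θ/κ = 0.43250/0.80604 = 0.53657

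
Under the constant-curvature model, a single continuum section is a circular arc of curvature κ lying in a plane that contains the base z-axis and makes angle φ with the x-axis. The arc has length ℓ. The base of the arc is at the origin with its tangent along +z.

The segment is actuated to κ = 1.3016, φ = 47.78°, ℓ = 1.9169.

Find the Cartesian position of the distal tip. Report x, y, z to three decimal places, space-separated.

θ = κ·ℓ = 1.3016 × 1.9169 = 2.49504 rad
ρ = (1 − cos θ)/κ = (1 − -0.79816)/1.3016 = 1.38150
z = sin θ / κ = 0.60244/1.3016 = 0.46285
x = ρ cos φ = 1.38150 × cos(47.78°) = 0.92834
y = ρ sin φ = 1.38150 × sin(47.78°) = 1.02310

0.928 1.023 0.463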